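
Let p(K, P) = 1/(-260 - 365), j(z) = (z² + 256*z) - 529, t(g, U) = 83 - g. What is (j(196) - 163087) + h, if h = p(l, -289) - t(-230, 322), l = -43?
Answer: -47085626/625 ≈ -75337.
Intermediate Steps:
j(z) = -529 + z² + 256*z
p(K, P) = -1/625 (p(K, P) = 1/(-625) = -1/625)
h = -195626/625 (h = -1/625 - (83 - 1*(-230)) = -1/625 - (83 + 230) = -1/625 - 1*313 = -1/625 - 313 = -195626/625 ≈ -313.00)
(j(196) - 163087) + h = ((-529 + 196² + 256*196) - 163087) - 195626/625 = ((-529 + 38416 + 50176) - 163087) - 195626/625 = (88063 - 163087) - 195626/625 = -75024 - 195626/625 = -47085626/625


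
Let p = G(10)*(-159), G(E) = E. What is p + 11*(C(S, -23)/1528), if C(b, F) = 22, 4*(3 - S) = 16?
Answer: -1214639/764 ≈ -1589.8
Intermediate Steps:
S = -1 (S = 3 - ¼*16 = 3 - 4 = -1)
p = -1590 (p = 10*(-159) = -1590)
p + 11*(C(S, -23)/1528) = -1590 + 11*(22/1528) = -1590 + 11*(22*(1/1528)) = -1590 + 11*(11/764) = -1590 + 121/764 = -1214639/764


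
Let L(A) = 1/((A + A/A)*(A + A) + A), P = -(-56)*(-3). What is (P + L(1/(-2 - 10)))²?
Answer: 8573184/289 ≈ 29665.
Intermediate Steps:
P = -168 (P = -14*12 = -168)
L(A) = 1/(A + 2*A*(1 + A)) (L(A) = 1/((A + 1)*(2*A) + A) = 1/((1 + A)*(2*A) + A) = 1/(2*A*(1 + A) + A) = 1/(A + 2*A*(1 + A)))
(P + L(1/(-2 - 10)))² = (-168 + 1/((1/(-2 - 10))*(3 + 2/(-2 - 10))))² = (-168 + 1/((1/(-12))*(3 + 2/(-12))))² = (-168 + 1/((-1/12)*(3 + 2*(-1/12))))² = (-168 - 12/(3 - ⅙))² = (-168 - 12/17/6)² = (-168 - 12*6/17)² = (-168 - 72/17)² = (-2928/17)² = 8573184/289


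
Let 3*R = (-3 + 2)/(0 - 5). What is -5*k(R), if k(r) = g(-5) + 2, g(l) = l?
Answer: 15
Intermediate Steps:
R = 1/15 (R = ((-3 + 2)/(0 - 5))/3 = (-1/(-5))/3 = (-1*(-⅕))/3 = (⅓)*(⅕) = 1/15 ≈ 0.066667)
k(r) = -3 (k(r) = -5 + 2 = -3)
-5*k(R) = -5*(-3) = 15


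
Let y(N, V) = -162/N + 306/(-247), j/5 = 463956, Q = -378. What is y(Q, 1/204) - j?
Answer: -4010901021/1729 ≈ -2.3198e+6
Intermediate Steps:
j = 2319780 (j = 5*463956 = 2319780)
y(N, V) = -306/247 - 162/N (y(N, V) = -162/N + 306*(-1/247) = -162/N - 306/247 = -306/247 - 162/N)
y(Q, 1/204) - j = (-306/247 - 162/(-378)) - 1*2319780 = (-306/247 - 162*(-1/378)) - 2319780 = (-306/247 + 3/7) - 2319780 = -1401/1729 - 2319780 = -4010901021/1729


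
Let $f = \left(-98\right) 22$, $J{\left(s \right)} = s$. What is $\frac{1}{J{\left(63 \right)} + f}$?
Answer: $- \frac{1}{2093} \approx -0.00047778$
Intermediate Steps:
$f = -2156$
$\frac{1}{J{\left(63 \right)} + f} = \frac{1}{63 - 2156} = \frac{1}{-2093} = - \frac{1}{2093}$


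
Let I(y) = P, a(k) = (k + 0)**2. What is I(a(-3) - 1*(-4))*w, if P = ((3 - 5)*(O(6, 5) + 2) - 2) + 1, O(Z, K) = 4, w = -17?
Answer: 221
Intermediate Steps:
a(k) = k**2
P = -13 (P = ((3 - 5)*(4 + 2) - 2) + 1 = (-2*6 - 2) + 1 = (-12 - 2) + 1 = -14 + 1 = -13)
I(y) = -13
I(a(-3) - 1*(-4))*w = -13*(-17) = 221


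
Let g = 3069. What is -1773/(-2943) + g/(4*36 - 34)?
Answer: 93203/3270 ≈ 28.502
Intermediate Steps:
-1773/(-2943) + g/(4*36 - 34) = -1773/(-2943) + 3069/(4*36 - 34) = -1773*(-1/2943) + 3069/(144 - 34) = 197/327 + 3069/110 = 197/327 + 3069*(1/110) = 197/327 + 279/10 = 93203/3270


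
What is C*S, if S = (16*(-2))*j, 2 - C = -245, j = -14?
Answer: 110656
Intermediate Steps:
C = 247 (C = 2 - 1*(-245) = 2 + 245 = 247)
S = 448 (S = (16*(-2))*(-14) = -32*(-14) = 448)
C*S = 247*448 = 110656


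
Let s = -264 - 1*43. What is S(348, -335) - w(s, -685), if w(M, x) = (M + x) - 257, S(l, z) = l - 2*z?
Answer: 2267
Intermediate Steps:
s = -307 (s = -264 - 43 = -307)
w(M, x) = -257 + M + x
S(348, -335) - w(s, -685) = (348 - 2*(-335)) - (-257 - 307 - 685) = (348 + 670) - 1*(-1249) = 1018 + 1249 = 2267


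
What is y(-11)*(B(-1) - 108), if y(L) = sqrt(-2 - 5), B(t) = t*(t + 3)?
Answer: -110*I*sqrt(7) ≈ -291.03*I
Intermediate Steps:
B(t) = t*(3 + t)
y(L) = I*sqrt(7) (y(L) = sqrt(-7) = I*sqrt(7))
y(-11)*(B(-1) - 108) = (I*sqrt(7))*(-(3 - 1) - 108) = (I*sqrt(7))*(-1*2 - 108) = (I*sqrt(7))*(-2 - 108) = (I*sqrt(7))*(-110) = -110*I*sqrt(7)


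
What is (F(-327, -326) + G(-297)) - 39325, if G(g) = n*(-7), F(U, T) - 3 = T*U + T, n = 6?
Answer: 66912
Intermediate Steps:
F(U, T) = 3 + T + T*U (F(U, T) = 3 + (T*U + T) = 3 + (T + T*U) = 3 + T + T*U)
G(g) = -42 (G(g) = 6*(-7) = -42)
(F(-327, -326) + G(-297)) - 39325 = ((3 - 326 - 326*(-327)) - 42) - 39325 = ((3 - 326 + 106602) - 42) - 39325 = (106279 - 42) - 39325 = 106237 - 39325 = 66912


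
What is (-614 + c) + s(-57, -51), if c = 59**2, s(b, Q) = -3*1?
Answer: 2864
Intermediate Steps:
s(b, Q) = -3
c = 3481
(-614 + c) + s(-57, -51) = (-614 + 3481) - 3 = 2867 - 3 = 2864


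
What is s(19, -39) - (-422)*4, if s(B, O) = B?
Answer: 1707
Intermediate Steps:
s(19, -39) - (-422)*4 = 19 - (-422)*4 = 19 - 1*(-1688) = 19 + 1688 = 1707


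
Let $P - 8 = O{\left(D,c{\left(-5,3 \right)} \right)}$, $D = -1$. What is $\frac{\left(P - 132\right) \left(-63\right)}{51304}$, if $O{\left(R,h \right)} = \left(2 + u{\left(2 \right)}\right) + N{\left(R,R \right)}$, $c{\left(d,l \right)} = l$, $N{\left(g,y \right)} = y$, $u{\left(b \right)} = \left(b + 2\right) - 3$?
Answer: $\frac{3843}{25652} \approx 0.14981$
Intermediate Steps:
$u{\left(b \right)} = -1 + b$ ($u{\left(b \right)} = \left(2 + b\right) - 3 = -1 + b$)
$O{\left(R,h \right)} = 3 + R$ ($O{\left(R,h \right)} = \left(2 + \left(-1 + 2\right)\right) + R = \left(2 + 1\right) + R = 3 + R$)
$P = 10$ ($P = 8 + \left(3 - 1\right) = 8 + 2 = 10$)
$\frac{\left(P - 132\right) \left(-63\right)}{51304} = \frac{\left(10 - 132\right) \left(-63\right)}{51304} = \left(-122\right) \left(-63\right) \frac{1}{51304} = 7686 \cdot \frac{1}{51304} = \frac{3843}{25652}$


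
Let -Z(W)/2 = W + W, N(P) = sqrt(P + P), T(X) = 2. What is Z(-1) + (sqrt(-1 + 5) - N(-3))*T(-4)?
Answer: 8 - 2*I*sqrt(6) ≈ 8.0 - 4.899*I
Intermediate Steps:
N(P) = sqrt(2)*sqrt(P) (N(P) = sqrt(2*P) = sqrt(2)*sqrt(P))
Z(W) = -4*W (Z(W) = -2*(W + W) = -4*W)
Z(-1) + (sqrt(-1 + 5) - N(-3))*T(-4) = -4*(-1) + (sqrt(-1 + 5) - sqrt(2)*sqrt(-3))*2 = 4 + (sqrt(4) - sqrt(2)*I*sqrt(3))*2 = 4 + (2 - I*sqrt(6))*2 = 4 + (4 - 2*I*sqrt(6)) = 8 - 2*I*sqrt(6)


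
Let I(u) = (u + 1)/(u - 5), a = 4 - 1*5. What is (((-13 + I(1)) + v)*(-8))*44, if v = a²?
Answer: 4400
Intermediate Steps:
a = -1 (a = 4 - 5 = -1)
v = 1 (v = (-1)² = 1)
I(u) = (1 + u)/(-5 + u)
(((-13 + I(1)) + v)*(-8))*44 = (((-13 + (1 + 1)/(-5 + 1)) + 1)*(-8))*44 = (((-13 + 2/(-4)) + 1)*(-8))*44 = (((-13 - ¼*2) + 1)*(-8))*44 = (((-13 - ½) + 1)*(-8))*44 = ((-27/2 + 1)*(-8))*44 = -25/2*(-8)*44 = 100*44 = 4400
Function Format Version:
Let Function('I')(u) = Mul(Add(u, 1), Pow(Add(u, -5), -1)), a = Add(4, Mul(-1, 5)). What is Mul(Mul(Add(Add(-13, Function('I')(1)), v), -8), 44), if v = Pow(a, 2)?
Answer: 4400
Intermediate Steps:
a = -1 (a = Add(4, -5) = -1)
v = 1 (v = Pow(-1, 2) = 1)
Function('I')(u) = Mul(Pow(Add(-5, u), -1), Add(1, u)) (Function('I')(u) = Mul(Add(1, u), Pow(Add(-5, u), -1)) = Mul(Pow(Add(-5, u), -1), Add(1, u)))
Mul(Mul(Add(Add(-13, Function('I')(1)), v), -8), 44) = Mul(Mul(Add(Add(-13, Mul(Pow(Add(-5, 1), -1), Add(1, 1))), 1), -8), 44) = Mul(Mul(Add(Add(-13, Mul(Pow(-4, -1), 2)), 1), -8), 44) = Mul(Mul(Add(Add(-13, Mul(Rational(-1, 4), 2)), 1), -8), 44) = Mul(Mul(Add(Add(-13, Rational(-1, 2)), 1), -8), 44) = Mul(Mul(Add(Rational(-27, 2), 1), -8), 44) = Mul(Mul(Rational(-25, 2), -8), 44) = Mul(100, 44) = 4400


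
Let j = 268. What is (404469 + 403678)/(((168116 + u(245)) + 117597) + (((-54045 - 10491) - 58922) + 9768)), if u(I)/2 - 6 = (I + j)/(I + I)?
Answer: 197996015/42149088 ≈ 4.6975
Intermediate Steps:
u(I) = 12 + (268 + I)/I (u(I) = 12 + 2*((I + 268)/(I + I)) = 12 + 2*((268 + I)/((2*I))) = 12 + 2*((268 + I)*(1/(2*I))) = 12 + 2*((268 + I)/(2*I)) = 12 + (268 + I)/I)
(404469 + 403678)/(((168116 + u(245)) + 117597) + (((-54045 - 10491) - 58922) + 9768)) = (404469 + 403678)/(((168116 + (13 + 268/245)) + 117597) + (((-54045 - 10491) - 58922) + 9768)) = 808147/(((168116 + (13 + 268*(1/245))) + 117597) + ((-64536 - 58922) + 9768)) = 808147/(((168116 + (13 + 268/245)) + 117597) + (-123458 + 9768)) = 808147/(((168116 + 3453/245) + 117597) - 113690) = 808147/((41191873/245 + 117597) - 113690) = 808147/(70003138/245 - 113690) = 808147/(42149088/245) = 808147*(245/42149088) = 197996015/42149088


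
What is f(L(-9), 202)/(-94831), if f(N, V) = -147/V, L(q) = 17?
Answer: 147/19155862 ≈ 7.6739e-6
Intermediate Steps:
f(L(-9), 202)/(-94831) = -147/202/(-94831) = -147*1/202*(-1/94831) = -147/202*(-1/94831) = 147/19155862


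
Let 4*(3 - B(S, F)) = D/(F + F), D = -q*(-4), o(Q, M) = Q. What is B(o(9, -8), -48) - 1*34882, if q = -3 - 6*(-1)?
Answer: -1116127/32 ≈ -34879.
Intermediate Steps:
q = 3 (q = -3 - 1*(-6) = -3 + 6 = 3)
D = 12 (D = -1*3*(-4) = -3*(-4) = 12)
B(S, F) = 3 - 3/(2*F) (B(S, F) = 3 - 3/(F + F) = 3 - 3/(2*F))
B(o(9, -8), -48) - 1*34882 = (3 - 3/2/(-48)) - 1*34882 = (3 - 3/2*(-1/48)) - 34882 = (3 + 1/32) - 34882 = 97/32 - 34882 = -1116127/32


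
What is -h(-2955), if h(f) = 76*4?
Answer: -304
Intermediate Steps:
h(f) = 304
-h(-2955) = -1*304 = -304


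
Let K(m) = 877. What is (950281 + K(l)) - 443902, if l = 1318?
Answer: 507256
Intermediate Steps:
(950281 + K(l)) - 443902 = (950281 + 877) - 443902 = 951158 - 443902 = 507256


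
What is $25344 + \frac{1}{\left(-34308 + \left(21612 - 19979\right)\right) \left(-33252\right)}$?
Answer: $\frac{27536486630401}{1086509100} \approx 25344.0$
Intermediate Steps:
$25344 + \frac{1}{\left(-34308 + \left(21612 - 19979\right)\right) \left(-33252\right)} = 25344 + \frac{1}{-34308 + \left(21612 - 19979\right)} \left(- \frac{1}{33252}\right) = 25344 + \frac{1}{-34308 + 1633} \left(- \frac{1}{33252}\right) = 25344 + \frac{1}{-32675} \left(- \frac{1}{33252}\right) = 25344 - - \frac{1}{1086509100} = 25344 + \frac{1}{1086509100} = \frac{27536486630401}{1086509100}$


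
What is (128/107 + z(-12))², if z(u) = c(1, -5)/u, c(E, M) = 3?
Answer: 164025/183184 ≈ 0.89541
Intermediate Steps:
z(u) = 3/u
(128/107 + z(-12))² = (128/107 + 3/(-12))² = (128*(1/107) + 3*(-1/12))² = (128/107 - ¼)² = (405/428)² = 164025/183184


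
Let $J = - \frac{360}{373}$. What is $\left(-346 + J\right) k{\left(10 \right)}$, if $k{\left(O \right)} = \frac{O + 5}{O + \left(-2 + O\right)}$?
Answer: $- \frac{323545}{1119} \approx -289.14$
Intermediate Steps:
$J = - \frac{360}{373}$ ($J = \left(-360\right) \frac{1}{373} = - \frac{360}{373} \approx -0.96515$)
$k{\left(O \right)} = \frac{5 + O}{-2 + 2 O}$
$\left(-346 + J\right) k{\left(10 \right)} = \left(-346 - \frac{360}{373}\right) \frac{5 + 10}{2 \left(-1 + 10\right)} = - \frac{129418 \cdot \frac{1}{2} \cdot \frac{1}{9} \cdot 15}{373} = \left(- \frac{129418}{373}\right) \frac{5}{6} = - \frac{323545}{1119}$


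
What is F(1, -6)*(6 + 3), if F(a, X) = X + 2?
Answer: -36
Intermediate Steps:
F(a, X) = 2 + X
F(1, -6)*(6 + 3) = (2 - 6)*(6 + 3) = -4*9 = -36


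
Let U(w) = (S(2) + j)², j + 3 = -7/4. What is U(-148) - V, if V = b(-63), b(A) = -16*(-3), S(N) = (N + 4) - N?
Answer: -759/16 ≈ -47.438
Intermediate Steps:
j = -19/4 (j = -3 - 7/4 = -19/4 ≈ -4.7500)
S(N) = 4 (S(N) = (4 + N) - N = 4)
b(A) = 48
V = 48
U(w) = 9/16 (U(w) = (4 - 19/4)² = (-¾)² = 9/16)
U(-148) - V = 9/16 - 1*48 = 9/16 - 48 = -759/16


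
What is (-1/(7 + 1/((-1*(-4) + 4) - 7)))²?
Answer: 1/64 ≈ 0.015625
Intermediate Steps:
(-1/(7 + 1/((-1*(-4) + 4) - 7)))² = (-1/(7 + 1/((4 + 4) - 7)))² = (-1/(7 + 1/(8 - 7)))² = (-1/(7 + 1/1))² = (-1/(7 + 1))² = (-1/8)² = ((⅛)*(-1))² = (-⅛)² = 1/64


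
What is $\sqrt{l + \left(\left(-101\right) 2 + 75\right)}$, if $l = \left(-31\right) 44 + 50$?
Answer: $i \sqrt{1441} \approx 37.961 i$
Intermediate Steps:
$l = -1314$ ($l = -1364 + 50 = -1314$)
$\sqrt{l + \left(\left(-101\right) 2 + 75\right)} = \sqrt{-1314 + \left(\left(-101\right) 2 + 75\right)} = \sqrt{-1314 + \left(-202 + 75\right)} = \sqrt{-1314 - 127} = \sqrt{-1441} = i \sqrt{1441}$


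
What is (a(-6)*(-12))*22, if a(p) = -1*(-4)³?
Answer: -16896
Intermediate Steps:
a(p) = 64 (a(p) = -1*(-64) = 64)
(a(-6)*(-12))*22 = (64*(-12))*22 = -768*22 = -16896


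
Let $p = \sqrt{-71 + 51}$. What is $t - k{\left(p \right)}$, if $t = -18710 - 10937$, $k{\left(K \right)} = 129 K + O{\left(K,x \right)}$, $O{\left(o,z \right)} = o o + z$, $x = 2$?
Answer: $-29629 - 258 i \sqrt{5} \approx -29629.0 - 576.91 i$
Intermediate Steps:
$O{\left(o,z \right)} = z + o^{2}$ ($O{\left(o,z \right)} = o^{2} + z = z + o^{2}$)
$p = 2 i \sqrt{5}$ ($p = \sqrt{-20} = 2 i \sqrt{5} \approx 4.4721 i$)
$k{\left(K \right)} = 2 + K^{2} + 129 K$ ($k{\left(K \right)} = 129 K + \left(2 + K^{2}\right) = 2 + K^{2} + 129 K$)
$t = -29647$
$t - k{\left(p \right)} = -29647 - \left(2 + \left(2 i \sqrt{5}\right)^{2} + 129 \cdot 2 i \sqrt{5}\right) = -29647 - \left(2 - 20 + 258 i \sqrt{5}\right) = -29647 - \left(-18 + 258 i \sqrt{5}\right) = -29647 + \left(18 - 258 i \sqrt{5}\right) = -29629 - 258 i \sqrt{5}$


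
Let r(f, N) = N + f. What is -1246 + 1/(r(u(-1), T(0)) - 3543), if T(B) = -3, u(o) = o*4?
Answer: -4423301/3550 ≈ -1246.0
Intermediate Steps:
u(o) = 4*o
-1246 + 1/(r(u(-1), T(0)) - 3543) = -1246 + 1/((-3 + 4*(-1)) - 3543) = -1246 + 1/((-3 - 4) - 3543) = -1246 + 1/(-7 - 3543) = -1246 + 1/(-3550) = -1246 - 1/3550 = -4423301/3550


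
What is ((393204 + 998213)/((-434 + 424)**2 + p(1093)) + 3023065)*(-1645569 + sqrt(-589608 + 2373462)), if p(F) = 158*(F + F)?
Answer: -1718688331652410953/345488 + 3133302216411*sqrt(198206)/345488 ≈ -4.9706e+12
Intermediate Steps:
p(F) = 316*F (p(F) = 158*(2*F) = 316*F)
((393204 + 998213)/((-434 + 424)**2 + p(1093)) + 3023065)*(-1645569 + sqrt(-589608 + 2373462)) = ((393204 + 998213)/((-434 + 424)**2 + 316*1093) + 3023065)*(-1645569 + sqrt(-589608 + 2373462)) = (1391417/((-10)**2 + 345388) + 3023065)*(-1645569 + sqrt(1783854)) = (1391417/(100 + 345388) + 3023065)*(-1645569 + 3*sqrt(198206)) = (1391417/345488 + 3023065)*(-1645569 + 3*sqrt(198206)) = 1044434072137*(-1645569 + 3*sqrt(198206))/345488 = -1718688331652410953/345488 + 3133302216411*sqrt(198206)/345488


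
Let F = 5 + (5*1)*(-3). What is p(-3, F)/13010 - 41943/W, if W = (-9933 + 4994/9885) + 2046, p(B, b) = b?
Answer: 49029560914/9220305391 ≈ 5.3176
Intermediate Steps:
F = -10 (F = 5 + 5*(-3) = 5 - 15 = -10)
W = -77958001/9885 (W = (-9933 + 4994*(1/9885)) + 2046 = (-9933 + 4994/9885) + 2046 = -98182711/9885 + 2046 = -77958001/9885 ≈ -7886.5)
p(-3, F)/13010 - 41943/W = -10/13010 - 41943/(-77958001/9885) = -10*1/13010 - 41943*(-9885/77958001) = -1/1301 + 37691505/7087091 = 49029560914/9220305391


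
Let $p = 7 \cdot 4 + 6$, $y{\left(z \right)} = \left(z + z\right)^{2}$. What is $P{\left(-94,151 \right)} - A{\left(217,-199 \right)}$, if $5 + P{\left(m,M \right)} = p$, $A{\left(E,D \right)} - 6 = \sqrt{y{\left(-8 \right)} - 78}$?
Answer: $23 - \sqrt{178} \approx 9.6583$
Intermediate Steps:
$y{\left(z \right)} = 4 z^{2}$ ($y{\left(z \right)} = \left(2 z\right)^{2} = 4 z^{2}$)
$A{\left(E,D \right)} = 6 + \sqrt{178}$ ($A{\left(E,D \right)} = 6 + \sqrt{4 \left(-8\right)^{2} - 78} = 6 + \sqrt{4 \cdot 64 - 78} = 6 + \sqrt{256 - 78} = 6 + \sqrt{178}$)
$p = 34$ ($p = 28 + 6 = 34$)
$P{\left(m,M \right)} = 29$ ($P{\left(m,M \right)} = -5 + 34 = 29$)
$P{\left(-94,151 \right)} - A{\left(217,-199 \right)} = 29 - \left(6 + \sqrt{178}\right) = 23 - \sqrt{178}$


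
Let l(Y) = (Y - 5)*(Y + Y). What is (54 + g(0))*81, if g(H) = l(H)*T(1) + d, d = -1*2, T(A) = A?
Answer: 4212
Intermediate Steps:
l(Y) = 2*Y*(-5 + Y) (l(Y) = (-5 + Y)*(2*Y) = 2*Y*(-5 + Y))
d = -2
g(H) = -2 + 2*H*(-5 + H) (g(H) = (2*H*(-5 + H))*1 - 2 = 2*H*(-5 + H) - 2 = -2 + 2*H*(-5 + H))
(54 + g(0))*81 = (54 + (-2 + 2*0*(-5 + 0)))*81 = (54 + (-2 + 2*0*(-5)))*81 = (54 + (-2 + 0))*81 = (54 - 2)*81 = 52*81 = 4212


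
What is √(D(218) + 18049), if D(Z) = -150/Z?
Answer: √214431994/109 ≈ 134.34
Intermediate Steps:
√(D(218) + 18049) = √(-150/218 + 18049) = √(-150*1/218 + 18049) = √(-75/109 + 18049) = √(1967266/109) = √214431994/109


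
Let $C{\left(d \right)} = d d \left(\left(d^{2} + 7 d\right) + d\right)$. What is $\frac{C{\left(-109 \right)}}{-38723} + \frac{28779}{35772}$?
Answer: $- \frac{1559263035657}{461733052} \approx -3377.0$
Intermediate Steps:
$C{\left(d \right)} = d^{2} \left(d^{2} + 8 d\right)$
$\frac{C{\left(-109 \right)}}{-38723} + \frac{28779}{35772} = \frac{\left(-109\right)^{3} \left(8 - 109\right)}{-38723} + \frac{28779}{35772} = \left(-1295029\right) \left(-101\right) \left(- \frac{1}{38723}\right) + 28779 \cdot \frac{1}{35772} = 130797929 \left(- \frac{1}{38723}\right) + \frac{9593}{11924} = - \frac{130797929}{38723} + \frac{9593}{11924} = - \frac{1559263035657}{461733052}$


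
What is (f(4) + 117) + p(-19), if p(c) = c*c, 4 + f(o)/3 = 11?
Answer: 499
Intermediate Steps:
f(o) = 21 (f(o) = -12 + 3*11 = -12 + 33 = 21)
p(c) = c²
(f(4) + 117) + p(-19) = (21 + 117) + (-19)² = 138 + 361 = 499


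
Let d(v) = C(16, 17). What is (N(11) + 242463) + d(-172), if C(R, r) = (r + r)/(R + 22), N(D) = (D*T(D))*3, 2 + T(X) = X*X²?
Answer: 5440097/19 ≈ 2.8632e+5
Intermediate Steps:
T(X) = -2 + X³ (T(X) = -2 + X*X² = -2 + X³)
N(D) = 3*D*(-2 + D³) (N(D) = (D*(-2 + D³))*3 = 3*D*(-2 + D³))
C(R, r) = 2*r/(22 + R) (C(R, r) = (2*r)/(22 + R) = 2*r/(22 + R))
d(v) = 17/19 (d(v) = 2*17/(22 + 16) = 2*17/38 = 2*17*(1/38) = 17/19)
(N(11) + 242463) + d(-172) = (3*11*(-2 + 11³) + 242463) + 17/19 = (3*11*(-2 + 1331) + 242463) + 17/19 = (3*11*1329 + 242463) + 17/19 = (43857 + 242463) + 17/19 = 286320 + 17/19 = 5440097/19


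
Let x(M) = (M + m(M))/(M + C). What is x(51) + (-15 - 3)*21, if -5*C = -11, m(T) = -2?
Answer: -14329/38 ≈ -377.08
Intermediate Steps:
C = 11/5 (C = -⅕*(-11) = 11/5 ≈ 2.2000)
x(M) = (-2 + M)/(11/5 + M) (x(M) = (M - 2)/(M + 11/5) = (-2 + M)/(11/5 + M))
x(51) + (-15 - 3)*21 = 5*(-2 + 51)/(11 + 5*51) + (-15 - 3)*21 = 5*49/(11 + 255) - 18*21 = 5*49/266 - 378 = 5*(1/266)*49 - 378 = 35/38 - 378 = -14329/38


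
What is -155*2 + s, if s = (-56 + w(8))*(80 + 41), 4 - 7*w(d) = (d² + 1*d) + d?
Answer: -58798/7 ≈ -8399.7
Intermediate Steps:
w(d) = 4/7 - 2*d/7 - d²/7 (w(d) = 4/7 - ((d² + 1*d) + d)/7 = 4/7 - ((d² + d) + d)/7 = 4/7 - ((d + d²) + d)/7 = 4/7 - (d² + 2*d)/7 = 4/7 + (-2*d/7 - d²/7) = 4/7 - 2*d/7 - d²/7)
s = -56628/7 (s = (-56 + (4/7 - 2/7*8 - ⅐*8²))*(80 + 41) = (-56 + (4/7 - 16/7 - ⅐*64))*121 = (-56 + (4/7 - 16/7 - 64/7))*121 = (-56 - 76/7)*121 = -468/7*121 = -56628/7 ≈ -8089.7)
-155*2 + s = -155*2 - 56628/7 = -310 - 56628/7 = -58798/7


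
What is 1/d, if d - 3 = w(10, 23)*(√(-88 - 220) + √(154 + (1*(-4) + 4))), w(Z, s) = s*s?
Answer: 1/(3 + 529*√154 + 1058*I*√77) ≈ 5.0784e-5 - 7.1787e-5*I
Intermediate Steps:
w(Z, s) = s²
d = 3 + 529*√154 + 1058*I*√77 (d = 3 + 23²*(√(-88 - 220) + √(154 + (1*(-4) + 4))) = 3 + 529*(√(-308) + √(154 + (-4 + 4))) = 3 + 529*(2*I*√77 + √(154 + 0)) = 3 + 529*(2*I*√77 + √154) = 3 + 529*(√154 + 2*I*√77) = 3 + (529*√154 + 1058*I*√77) = 3 + 529*√154 + 1058*I*√77 ≈ 6567.7 + 9283.9*I)
1/d = 1/(3 + 529*√154 + 1058*I*√77)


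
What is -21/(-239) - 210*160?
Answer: -8030379/239 ≈ -33600.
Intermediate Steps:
-21/(-239) - 210*160 = -21*(-1/239) - 33600 = 21/239 - 33600 = -8030379/239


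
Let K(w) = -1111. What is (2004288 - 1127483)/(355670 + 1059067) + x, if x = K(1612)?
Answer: -1570896002/1414737 ≈ -1110.4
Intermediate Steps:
x = -1111
(2004288 - 1127483)/(355670 + 1059067) + x = (2004288 - 1127483)/(355670 + 1059067) - 1111 = 876805/1414737 - 1111 = -1570896002/1414737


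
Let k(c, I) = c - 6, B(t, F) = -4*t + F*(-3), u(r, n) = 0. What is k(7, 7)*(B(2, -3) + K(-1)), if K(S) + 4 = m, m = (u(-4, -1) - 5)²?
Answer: 22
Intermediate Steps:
B(t, F) = -4*t - 3*F
m = 25 (m = (0 - 5)² = (-5)² = 25)
K(S) = 21 (K(S) = -4 + 25 = 21)
k(c, I) = -6 + c
k(7, 7)*(B(2, -3) + K(-1)) = (-6 + 7)*((-4*2 - 3*(-3)) + 21) = 1*((-8 + 9) + 21) = 1*(1 + 21) = 1*22 = 22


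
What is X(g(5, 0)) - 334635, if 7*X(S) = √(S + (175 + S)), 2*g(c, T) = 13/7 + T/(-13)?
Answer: -334635 + √8666/49 ≈ -3.3463e+5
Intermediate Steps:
g(c, T) = 13/14 - T/26 (g(c, T) = (13/7 + T/(-13))/2 = (13*(⅐) + T*(-1/13))/2 = (13/7 - T/13)/2 = 13/14 - T/26)
X(S) = √(175 + 2*S)/7 (X(S) = √(S + (175 + S))/7 = √(175 + 2*S)/7)
X(g(5, 0)) - 334635 = √(175 + 2*(13/14 - 1/26*0))/7 - 334635 = √(175 + 2*(13/14 + 0))/7 - 334635 = √(175 + 2*(13/14))/7 - 334635 = √(175 + 13/7)/7 - 334635 = √(1238/7)/7 - 334635 = (√8666/7)/7 - 334635 = √8666/49 - 334635 = -334635 + √8666/49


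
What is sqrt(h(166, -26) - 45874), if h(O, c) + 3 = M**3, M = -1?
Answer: I*sqrt(45878) ≈ 214.19*I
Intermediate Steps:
h(O, c) = -4 (h(O, c) = -3 + (-1)**3 = -3 - 1 = -4)
sqrt(h(166, -26) - 45874) = sqrt(-4 - 45874) = sqrt(-45878) = I*sqrt(45878)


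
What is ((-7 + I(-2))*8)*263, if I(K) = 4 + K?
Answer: -10520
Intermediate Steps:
((-7 + I(-2))*8)*263 = ((-7 + (4 - 2))*8)*263 = ((-7 + 2)*8)*263 = -5*8*263 = -40*263 = -10520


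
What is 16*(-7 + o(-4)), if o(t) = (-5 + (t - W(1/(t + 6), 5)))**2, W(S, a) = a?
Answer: 3024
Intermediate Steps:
o(t) = (-10 + t)**2 (o(t) = (-5 + (t - 1*5))**2 = (-5 + (t - 5))**2 = (-5 + (-5 + t))**2 = (-10 + t)**2)
16*(-7 + o(-4)) = 16*(-7 + (10 - 1*(-4))**2) = 16*(-7 + (10 + 4)**2) = 16*(-7 + 14**2) = 16*(-7 + 196) = 16*189 = 3024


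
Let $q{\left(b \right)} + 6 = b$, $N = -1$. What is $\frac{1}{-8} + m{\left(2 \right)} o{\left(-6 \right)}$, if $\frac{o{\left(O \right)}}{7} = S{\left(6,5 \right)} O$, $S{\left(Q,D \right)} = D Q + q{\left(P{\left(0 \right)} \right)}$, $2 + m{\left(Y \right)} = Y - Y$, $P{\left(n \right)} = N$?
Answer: $\frac{15455}{8} \approx 1931.9$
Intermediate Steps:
$P{\left(n \right)} = -1$
$q{\left(b \right)} = -6 + b$
$m{\left(Y \right)} = -2$ ($m{\left(Y \right)} = -2 + \left(Y - Y\right) = -2 + 0 = -2$)
$S{\left(Q,D \right)} = -7 + D Q$ ($S{\left(Q,D \right)} = D Q - 7 = -7 + D Q$)
$o{\left(O \right)} = 161 O$ ($o{\left(O \right)} = 7 \left(-7 + 5 \cdot 6\right) O = 7 \left(-7 + 30\right) O = 7 \cdot 23 O = 161 O$)
$\frac{1}{-8} + m{\left(2 \right)} o{\left(-6 \right)} = \frac{1}{-8} - 2 \cdot 161 \left(-6\right) = - \frac{1}{8} - -1932 = - \frac{1}{8} + 1932 = \frac{15455}{8}$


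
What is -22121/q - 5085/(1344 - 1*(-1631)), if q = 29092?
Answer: -6106937/2472820 ≈ -2.4696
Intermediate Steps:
-22121/q - 5085/(1344 - 1*(-1631)) = -22121/29092 - 5085/(1344 - 1*(-1631)) = -22121*1/29092 - 5085/(1344 + 1631) = -22121/29092 - 5085/2975 = -22121/29092 - 5085*1/2975 = -22121/29092 - 1017/595 = -6106937/2472820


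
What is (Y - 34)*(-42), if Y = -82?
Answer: 4872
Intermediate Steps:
(Y - 34)*(-42) = (-82 - 34)*(-42) = -116*(-42) = 4872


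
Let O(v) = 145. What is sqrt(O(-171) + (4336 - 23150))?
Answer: 7*I*sqrt(381) ≈ 136.63*I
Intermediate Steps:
sqrt(O(-171) + (4336 - 23150)) = sqrt(145 + (4336 - 23150)) = sqrt(145 - 18814) = sqrt(-18669) = 7*I*sqrt(381)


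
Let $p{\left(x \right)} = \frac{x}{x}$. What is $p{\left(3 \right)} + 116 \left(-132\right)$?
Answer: $-15311$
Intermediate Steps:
$p{\left(x \right)} = 1$
$p{\left(3 \right)} + 116 \left(-132\right) = 1 + 116 \left(-132\right) = 1 - 15312 = -15311$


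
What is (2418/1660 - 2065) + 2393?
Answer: 273449/830 ≈ 329.46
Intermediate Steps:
(2418/1660 - 2065) + 2393 = (2418*(1/1660) - 2065) + 2393 = (1209/830 - 2065) + 2393 = -1712741/830 + 2393 = 273449/830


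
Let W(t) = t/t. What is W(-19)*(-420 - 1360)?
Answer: -1780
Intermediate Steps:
W(t) = 1
W(-19)*(-420 - 1360) = 1*(-420 - 1360) = 1*(-1780) = -1780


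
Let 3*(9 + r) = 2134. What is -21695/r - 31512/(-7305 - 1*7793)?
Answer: -458128773/15905743 ≈ -28.803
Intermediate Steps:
r = 2107/3 (r = -9 + (⅓)*2134 = -9 + 2134/3 = 2107/3 ≈ 702.33)
-21695/r - 31512/(-7305 - 1*7793) = -21695/2107/3 - 31512/(-7305 - 1*7793) = -21695*3/2107 - 31512/(-7305 - 7793) = -65085/2107 - 31512/(-15098) = -65085/2107 - 31512*(-1/15098) = -65085/2107 + 15756/7549 = -458128773/15905743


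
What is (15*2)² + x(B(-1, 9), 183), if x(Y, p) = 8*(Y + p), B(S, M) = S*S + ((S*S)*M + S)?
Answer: 2436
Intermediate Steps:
B(S, M) = S + S² + M*S² (B(S, M) = S² + (S²*M + S) = S² + (M*S² + S) = S² + (S + M*S²) = S + S² + M*S²)
x(Y, p) = 8*Y + 8*p
(15*2)² + x(B(-1, 9), 183) = (15*2)² + (8*(-(1 - 1 + 9*(-1))) + 8*183) = 30² + (8*(-(1 - 1 - 9)) + 1464) = 900 + (8*(-1*(-9)) + 1464) = 900 + (8*9 + 1464) = 900 + (72 + 1464) = 900 + 1536 = 2436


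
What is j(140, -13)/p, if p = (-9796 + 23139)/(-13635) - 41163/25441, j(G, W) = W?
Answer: 4509544455/900716768 ≈ 5.0066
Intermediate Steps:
p = -900716768/346888035 (p = 13343*(-1/13635) - 41163*1/25441 = -13343/13635 - 41163/25441 = -900716768/346888035 ≈ -2.5966)
j(140, -13)/p = -13/(-900716768/346888035) = -13*(-346888035/900716768) = 4509544455/900716768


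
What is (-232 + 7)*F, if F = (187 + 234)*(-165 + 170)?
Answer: -473625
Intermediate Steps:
F = 2105 (F = 421*5 = 2105)
(-232 + 7)*F = (-232 + 7)*2105 = -225*2105 = -473625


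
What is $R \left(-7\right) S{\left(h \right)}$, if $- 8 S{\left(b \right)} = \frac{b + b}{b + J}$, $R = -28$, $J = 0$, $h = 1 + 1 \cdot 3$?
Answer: $-49$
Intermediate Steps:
$h = 4$ ($h = 1 + 3 = 4$)
$S{\left(b \right)} = - \frac{1}{4}$ ($S{\left(b \right)} = - \frac{\left(b + b\right) \frac{1}{b + 0}}{8} = - \frac{2 b \frac{1}{b}}{8} = \left(- \frac{1}{8}\right) 2 = - \frac{1}{4}$)
$R \left(-7\right) S{\left(h \right)} = \left(-28\right) \left(-7\right) \left(- \frac{1}{4}\right) = 196 \left(- \frac{1}{4}\right) = -49$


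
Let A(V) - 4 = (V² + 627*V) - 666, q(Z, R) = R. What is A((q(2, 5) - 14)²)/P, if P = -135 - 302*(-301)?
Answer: 56686/90767 ≈ 0.62452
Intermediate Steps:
P = 90767 (P = -135 + 90902 = 90767)
A(V) = -662 + V² + 627*V (A(V) = 4 + ((V² + 627*V) - 666) = 4 + (-666 + V² + 627*V) = -662 + V² + 627*V)
A((q(2, 5) - 14)²)/P = (-662 + ((5 - 14)²)² + 627*(5 - 14)²)/90767 = (-662 + ((-9)²)² + 627*(-9)²)*(1/90767) = (-662 + 81² + 627*81)*(1/90767) = (-662 + 6561 + 50787)*(1/90767) = 56686*(1/90767) = 56686/90767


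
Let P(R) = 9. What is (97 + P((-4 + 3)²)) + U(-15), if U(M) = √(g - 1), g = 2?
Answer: 107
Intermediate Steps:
U(M) = 1 (U(M) = √(2 - 1) = √1 = 1)
(97 + P((-4 + 3)²)) + U(-15) = (97 + 9) + 1 = 106 + 1 = 107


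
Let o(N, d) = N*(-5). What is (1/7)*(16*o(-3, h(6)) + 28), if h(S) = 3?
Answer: 268/7 ≈ 38.286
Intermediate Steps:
o(N, d) = -5*N
(1/7)*(16*o(-3, h(6)) + 28) = (1/7)*(16*(-5*(-3)) + 28) = (1*(⅐))*(16*15 + 28) = (240 + 28)/7 = (⅐)*268 = 268/7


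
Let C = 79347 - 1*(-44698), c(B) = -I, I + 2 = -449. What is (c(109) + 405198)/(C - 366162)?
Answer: -405649/242117 ≈ -1.6754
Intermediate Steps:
I = -451 (I = -2 - 449 = -451)
c(B) = 451 (c(B) = -1*(-451) = 451)
C = 124045 (C = 79347 + 44698 = 124045)
(c(109) + 405198)/(C - 366162) = (451 + 405198)/(124045 - 366162) = 405649/(-242117) = 405649*(-1/242117) = -405649/242117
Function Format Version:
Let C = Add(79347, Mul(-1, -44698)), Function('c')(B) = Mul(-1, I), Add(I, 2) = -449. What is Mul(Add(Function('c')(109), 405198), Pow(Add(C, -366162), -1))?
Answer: Rational(-405649, 242117) ≈ -1.6754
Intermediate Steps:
I = -451 (I = Add(-2, -449) = -451)
Function('c')(B) = 451 (Function('c')(B) = Mul(-1, -451) = 451)
C = 124045 (C = Add(79347, 44698) = 124045)
Mul(Add(Function('c')(109), 405198), Pow(Add(C, -366162), -1)) = Mul(Add(451, 405198), Pow(Add(124045, -366162), -1)) = Mul(405649, Pow(-242117, -1)) = Mul(405649, Rational(-1, 242117)) = Rational(-405649, 242117)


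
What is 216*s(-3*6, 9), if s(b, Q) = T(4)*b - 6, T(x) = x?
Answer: -16848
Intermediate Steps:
s(b, Q) = -6 + 4*b (s(b, Q) = 4*b - 6 = -6 + 4*b)
216*s(-3*6, 9) = 216*(-6 + 4*(-3*6)) = 216*(-6 + 4*(-18)) = 216*(-6 - 72) = 216*(-78) = -16848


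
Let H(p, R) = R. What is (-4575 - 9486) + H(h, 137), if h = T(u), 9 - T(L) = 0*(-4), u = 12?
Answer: -13924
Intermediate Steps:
T(L) = 9 (T(L) = 9 - 0*(-4) = 9 - 1*0 = 9 + 0 = 9)
h = 9
(-4575 - 9486) + H(h, 137) = (-4575 - 9486) + 137 = -14061 + 137 = -13924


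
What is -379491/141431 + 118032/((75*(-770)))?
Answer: -6434831507/1361273375 ≈ -4.7271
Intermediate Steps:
-379491/141431 + 118032/((75*(-770))) = -379491*1/141431 + 118032/(-57750) = -379491/141431 + 118032*(-1/57750) = -379491/141431 - 19672/9625 = -6434831507/1361273375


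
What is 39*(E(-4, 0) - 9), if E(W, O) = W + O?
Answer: -507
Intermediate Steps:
E(W, O) = O + W
39*(E(-4, 0) - 9) = 39*((0 - 4) - 9) = 39*(-4 - 9) = 39*(-13) = -507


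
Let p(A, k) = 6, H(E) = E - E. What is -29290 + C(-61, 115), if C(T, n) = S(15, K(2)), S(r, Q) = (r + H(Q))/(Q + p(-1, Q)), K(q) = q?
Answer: -234305/8 ≈ -29288.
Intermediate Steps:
H(E) = 0
S(r, Q) = r/(6 + Q) (S(r, Q) = (r + 0)/(Q + 6) = r/(6 + Q))
C(T, n) = 15/8 (C(T, n) = 15/(6 + 2) = 15/8)
-29290 + C(-61, 115) = -29290 + 15/8 = -234305/8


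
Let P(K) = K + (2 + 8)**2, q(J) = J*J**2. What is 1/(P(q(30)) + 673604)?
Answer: 1/700704 ≈ 1.4271e-6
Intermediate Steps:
q(J) = J**3
P(K) = 100 + K (P(K) = K + 10**2 = K + 100 = 100 + K)
1/(P(q(30)) + 673604) = 1/((100 + 30**3) + 673604) = 1/((100 + 27000) + 673604) = 1/(27100 + 673604) = 1/700704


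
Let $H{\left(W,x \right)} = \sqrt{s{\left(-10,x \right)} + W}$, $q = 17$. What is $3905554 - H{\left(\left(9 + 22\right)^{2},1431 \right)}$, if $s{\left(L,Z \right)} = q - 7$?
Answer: $3905554 - \sqrt{971} \approx 3.9055 \cdot 10^{6}$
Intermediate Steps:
$s{\left(L,Z \right)} = 10$ ($s{\left(L,Z \right)} = 17 - 7 = 10$)
$H{\left(W,x \right)} = \sqrt{10 + W}$
$3905554 - H{\left(\left(9 + 22\right)^{2},1431 \right)} = 3905554 - \sqrt{10 + \left(9 + 22\right)^{2}} = 3905554 - \sqrt{10 + 31^{2}} = 3905554 - \sqrt{10 + 961} = 3905554 - \sqrt{971}$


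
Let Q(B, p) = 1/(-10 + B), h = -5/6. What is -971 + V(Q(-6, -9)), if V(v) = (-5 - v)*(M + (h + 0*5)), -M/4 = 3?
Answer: -87133/96 ≈ -907.64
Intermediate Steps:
M = -12 (M = -4*3 = -12)
h = -5/6 (h = -5*1/6 = -5/6 ≈ -0.83333)
V(v) = 385/6 + 77*v/6 (V(v) = (-5 - v)*(-12 + (-5/6 + 0*5)) = (-5 - v)*(-12 + (-5/6 + 0)) = (-5 - v)*(-12 - 5/6) = (-5 - v)*(-77/6) = 385/6 + 77*v/6)
-971 + V(Q(-6, -9)) = -971 + (385/6 + 77/(6*(-10 - 6))) = -971 + (385/6 + (77/6)/(-16)) = -971 + (385/6 + (77/6)*(-1/16)) = -971 + (385/6 - 77/96) = -971 + 6083/96 = -87133/96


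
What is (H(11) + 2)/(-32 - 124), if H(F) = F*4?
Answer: -23/78 ≈ -0.29487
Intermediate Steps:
H(F) = 4*F
(H(11) + 2)/(-32 - 124) = (4*11 + 2)/(-32 - 124) = (44 + 2)/(-156) = 46*(-1/156) = -23/78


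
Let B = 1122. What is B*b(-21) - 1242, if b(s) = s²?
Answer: 493560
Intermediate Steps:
B*b(-21) - 1242 = 1122*(-21)² - 1242 = 1122*441 - 1242 = 494802 - 1242 = 493560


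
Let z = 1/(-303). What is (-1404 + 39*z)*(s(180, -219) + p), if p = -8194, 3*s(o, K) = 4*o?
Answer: 1128012418/101 ≈ 1.1168e+7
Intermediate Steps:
s(o, K) = 4*o/3 (s(o, K) = (4*o)/3 = 4*o/3)
z = -1/303 ≈ -0.0033003
(-1404 + 39*z)*(s(180, -219) + p) = (-1404 + 39*(-1/303))*((4/3)*180 - 8194) = (-1404 - 13/101)*(240 - 8194) = -141817/101*(-7954) = 1128012418/101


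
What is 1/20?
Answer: 1/20 ≈ 0.050000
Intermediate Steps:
1/20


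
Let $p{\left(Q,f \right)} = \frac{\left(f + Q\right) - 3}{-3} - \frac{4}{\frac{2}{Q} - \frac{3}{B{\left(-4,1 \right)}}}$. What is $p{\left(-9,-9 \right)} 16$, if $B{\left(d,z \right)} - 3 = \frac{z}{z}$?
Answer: $\frac{6224}{35} \approx 177.83$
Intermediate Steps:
$B{\left(d,z \right)} = 4$ ($B{\left(d,z \right)} = 3 + \frac{z}{z} = 3 + 1 = 4$)
$p{\left(Q,f \right)} = 1 - \frac{4}{- \frac{3}{4} + \frac{2}{Q}} - \frac{Q}{3} - \frac{f}{3}$ ($p{\left(Q,f \right)} = \frac{\left(f + Q\right) - 3}{-3} - \frac{4}{\frac{2}{Q} - \frac{3}{4}} = \left(\left(Q + f\right) - 3\right) \left(- \frac{1}{3}\right) - \frac{4}{\frac{2}{Q} - \frac{3}{4}} = \left(-3 + Q + f\right) \left(- \frac{1}{3}\right) - \frac{4}{\frac{2}{Q} - \frac{3}{4}} = \left(1 - \frac{Q}{3} - \frac{f}{3}\right) - \frac{4}{- \frac{3}{4} + \frac{2}{Q}} = 1 - \frac{4}{- \frac{3}{4} + \frac{2}{Q}} - \frac{Q}{3} - \frac{f}{3}$)
$p{\left(-9,-9 \right)} 16 = \frac{-24 - 3 \left(-9\right)^{2} + 8 \left(-9\right) + 65 \left(-9\right) - \left(-27\right) \left(-9\right)}{3 \left(-8 + 3 \left(-9\right)\right)} 16 = \frac{-24 - 243 - 72 - 585 - 243}{3 \left(-8 - 27\right)} 16 = \frac{-24 - 243 - 72 - 585 - 243}{3 \left(-35\right)} 16 = \frac{1}{3} \left(- \frac{1}{35}\right) \left(-1167\right) 16 = \frac{389}{35} \cdot 16 = \frac{6224}{35}$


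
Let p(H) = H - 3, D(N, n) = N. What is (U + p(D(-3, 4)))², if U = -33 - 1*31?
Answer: 4900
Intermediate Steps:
p(H) = -3 + H
U = -64 (U = -33 - 31 = -64)
(U + p(D(-3, 4)))² = (-64 + (-3 - 3))² = (-64 - 6)² = (-70)² = 4900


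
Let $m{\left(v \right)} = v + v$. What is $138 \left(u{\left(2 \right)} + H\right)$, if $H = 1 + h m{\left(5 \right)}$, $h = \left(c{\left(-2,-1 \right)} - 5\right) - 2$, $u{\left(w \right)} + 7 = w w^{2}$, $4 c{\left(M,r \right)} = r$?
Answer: $-9729$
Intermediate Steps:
$m{\left(v \right)} = 2 v$
$c{\left(M,r \right)} = \frac{r}{4}$
$u{\left(w \right)} = -7 + w^{3}$ ($u{\left(w \right)} = -7 + w w^{2} = -7 + w^{3}$)
$h = - \frac{29}{4}$ ($h = \left(\frac{1}{4} \left(-1\right) - 5\right) - 2 = \left(- \frac{1}{4} - 5\right) - 2 = - \frac{21}{4} - 2 = - \frac{29}{4} \approx -7.25$)
$H = - \frac{143}{2}$ ($H = 1 - \frac{29 \cdot 2 \cdot 5}{4} = 1 - \frac{145}{2} = - \frac{143}{2} \approx -71.5$)
$138 \left(u{\left(2 \right)} + H\right) = 138 \left(\left(-7 + 2^{3}\right) - \frac{143}{2}\right) = 138 \left(\left(-7 + 8\right) - \frac{143}{2}\right) = 138 \left(1 - \frac{143}{2}\right) = 138 \left(- \frac{141}{2}\right) = -9729$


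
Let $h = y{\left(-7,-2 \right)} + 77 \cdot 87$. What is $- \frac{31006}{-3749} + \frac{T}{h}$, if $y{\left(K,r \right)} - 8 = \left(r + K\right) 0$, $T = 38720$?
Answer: $\frac{353118522}{25144543} \approx 14.044$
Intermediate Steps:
$y{\left(K,r \right)} = 8$ ($y{\left(K,r \right)} = 8 + \left(r + K\right) 0 = 8 + \left(K + r\right) 0 = 8 + 0 = 8$)
$h = 6707$ ($h = 8 + 77 \cdot 87 = 8 + 6699 = 6707$)
$- \frac{31006}{-3749} + \frac{T}{h} = - \frac{31006}{-3749} + \frac{38720}{6707} = \left(-31006\right) \left(- \frac{1}{3749}\right) + 38720 \cdot \frac{1}{6707} = \frac{31006}{3749} + \frac{38720}{6707} = \frac{353118522}{25144543}$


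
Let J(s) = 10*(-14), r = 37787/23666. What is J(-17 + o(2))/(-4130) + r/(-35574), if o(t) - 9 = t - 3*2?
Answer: 1681559135/49671762756 ≈ 0.033853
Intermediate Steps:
r = 37787/23666 (r = 37787*(1/23666) = 37787/23666 ≈ 1.5967)
o(t) = 3 + t (o(t) = 9 + (t - 3*2) = 9 + (t - 6) = 9 + (-6 + t) = 3 + t)
J(s) = -140
J(-17 + o(2))/(-4130) + r/(-35574) = -140/(-4130) + (37787/23666)/(-35574) = -140*(-1/4130) + (37787/23666)*(-1/35574) = 2/59 - 37787/841894284 = 1681559135/49671762756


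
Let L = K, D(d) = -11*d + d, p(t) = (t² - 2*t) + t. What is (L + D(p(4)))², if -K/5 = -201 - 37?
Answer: 1144900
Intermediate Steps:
p(t) = t² - t
K = 1190 (K = -5*(-201 - 37) = -5*(-238) = 1190)
D(d) = -10*d
L = 1190
(L + D(p(4)))² = (1190 - 40*(-1 + 4))² = (1190 - 40*3)² = (1190 - 10*12)² = (1190 - 120)² = 1070² = 1144900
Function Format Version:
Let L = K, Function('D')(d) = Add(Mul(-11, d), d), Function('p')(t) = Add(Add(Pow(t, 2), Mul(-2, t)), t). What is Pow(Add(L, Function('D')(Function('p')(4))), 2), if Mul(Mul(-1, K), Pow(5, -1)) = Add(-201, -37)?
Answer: 1144900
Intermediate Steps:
Function('p')(t) = Add(Pow(t, 2), Mul(-1, t))
K = 1190 (K = Mul(-5, Add(-201, -37)) = Mul(-5, -238) = 1190)
Function('D')(d) = Mul(-10, d)
L = 1190
Pow(Add(L, Function('D')(Function('p')(4))), 2) = Pow(Add(1190, Mul(-10, Mul(4, Add(-1, 4)))), 2) = Pow(Add(1190, Mul(-10, Mul(4, 3))), 2) = Pow(Add(1190, Mul(-10, 12)), 2) = Pow(Add(1190, -120), 2) = Pow(1070, 2) = 1144900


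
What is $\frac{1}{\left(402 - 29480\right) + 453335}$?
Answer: $\frac{1}{424257} \approx 2.3571 \cdot 10^{-6}$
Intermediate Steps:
$\frac{1}{\left(402 - 29480\right) + 453335} = \frac{1}{-29078 + 453335} = \frac{1}{424257}$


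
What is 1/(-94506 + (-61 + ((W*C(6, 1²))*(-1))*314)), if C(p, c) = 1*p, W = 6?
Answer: -1/105871 ≈ -9.4455e-6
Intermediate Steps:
C(p, c) = p
1/(-94506 + (-61 + ((W*C(6, 1²))*(-1))*314)) = 1/(-94506 + (-61 + ((6*6)*(-1))*314)) = 1/(-94506 + (-61 + (36*(-1))*314)) = 1/(-94506 + (-61 - 36*314)) = 1/(-94506 + (-61 - 11304)) = 1/(-94506 - 11365) = 1/(-105871) = -1/105871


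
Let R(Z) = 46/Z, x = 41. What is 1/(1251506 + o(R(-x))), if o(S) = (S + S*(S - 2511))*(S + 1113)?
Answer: 68921/302153982938 ≈ 2.2810e-7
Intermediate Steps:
o(S) = (1113 + S)*(S + S*(-2511 + S)) (o(S) = (S + S*(-2511 + S))*(1113 + S) = (1113 + S)*(S + S*(-2511 + S)))
1/(1251506 + o(R(-x))) = 1/(1251506 + (46/((-1*41)))*(-2793630 + (46/((-1*41)))² - 64262/((-1*41)))) = 1/(1251506 + (46/(-41))*(-2793630 + (46/(-41))² - 64262/(-41))) = 1/(1251506 + (46*(-1/41))*(-2793630 + (46*(-1/41))² - 64262*(-1)/41)) = 1/(1251506 - 46*(-2793630 + (-46/41)² - 1397*(-46/41))/41) = 1/(1251506 - 46*(-2793630 + 2116/1681 + 64262/41)/41) = 1/(1251506 - 46/41*(-4693455172/1681)) = 1/(1251506 + 215898937912/68921) = 1/(302153982938/68921) = 68921/302153982938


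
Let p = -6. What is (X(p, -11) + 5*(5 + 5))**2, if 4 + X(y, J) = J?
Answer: 1225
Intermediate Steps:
X(y, J) = -4 + J
(X(p, -11) + 5*(5 + 5))**2 = ((-4 - 11) + 5*(5 + 5))**2 = (-15 + 5*10)**2 = (-15 + 50)**2 = 35**2 = 1225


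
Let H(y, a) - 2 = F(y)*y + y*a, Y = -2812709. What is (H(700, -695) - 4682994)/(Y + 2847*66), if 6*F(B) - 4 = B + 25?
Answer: 5084442/2624807 ≈ 1.9371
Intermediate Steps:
F(B) = 29/6 + B/6 (F(B) = 2/3 + (B + 25)/6 = 2/3 + (25 + B)/6 = 2/3 + (25/6 + B/6) = 29/6 + B/6)
H(y, a) = 2 + a*y + y*(29/6 + y/6) (H(y, a) = 2 + ((29/6 + y/6)*y + y*a) = 2 + (y*(29/6 + y/6) + a*y) = 2 + (a*y + y*(29/6 + y/6)) = 2 + a*y + y*(29/6 + y/6))
(H(700, -695) - 4682994)/(Y + 2847*66) = ((2 - 695*700 + (1/6)*700*(29 + 700)) - 4682994)/(-2812709 + 2847*66) = ((2 - 486500 + (1/6)*700*729) - 4682994)/(-2812709 + 187902) = ((2 - 486500 + 85050) - 4682994)/(-2624807) = (-401448 - 4682994)*(-1/2624807) = -5084442*(-1/2624807) = 5084442/2624807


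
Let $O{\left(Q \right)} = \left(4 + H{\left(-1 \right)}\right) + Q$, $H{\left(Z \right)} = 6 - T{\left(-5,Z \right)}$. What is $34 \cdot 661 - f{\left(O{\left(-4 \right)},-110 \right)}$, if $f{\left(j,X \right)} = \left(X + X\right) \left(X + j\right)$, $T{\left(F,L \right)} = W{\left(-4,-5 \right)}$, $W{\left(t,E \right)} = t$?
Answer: $474$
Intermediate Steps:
$T{\left(F,L \right)} = -4$
$H{\left(Z \right)} = 10$ ($H{\left(Z \right)} = 6 - -4 = 6 + 4 = 10$)
$O{\left(Q \right)} = 14 + Q$ ($O{\left(Q \right)} = \left(4 + 10\right) + Q = 14 + Q$)
$f{\left(j,X \right)} = 2 X \left(X + j\right)$
$34 \cdot 661 - f{\left(O{\left(-4 \right)},-110 \right)} = 34 \cdot 661 - 2 \left(-110\right) \left(-110 + \left(14 - 4\right)\right) = 22474 - 2 \left(-110\right) \left(-110 + 10\right) = 22474 - 2 \left(-110\right) \left(-100\right) = 22474 - 22000 = 474$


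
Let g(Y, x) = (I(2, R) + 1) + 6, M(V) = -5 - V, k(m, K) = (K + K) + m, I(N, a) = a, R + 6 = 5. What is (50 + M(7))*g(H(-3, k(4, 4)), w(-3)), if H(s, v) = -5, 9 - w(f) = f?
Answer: 228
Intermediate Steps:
R = -1 (R = -6 + 5 = -1)
k(m, K) = m + 2*K (k(m, K) = 2*K + m = m + 2*K)
w(f) = 9 - f
g(Y, x) = 6 (g(Y, x) = (-1 + 1) + 6 = 0 + 6 = 6)
(50 + M(7))*g(H(-3, k(4, 4)), w(-3)) = (50 + (-5 - 1*7))*6 = (50 + (-5 - 7))*6 = (50 - 12)*6 = 38*6 = 228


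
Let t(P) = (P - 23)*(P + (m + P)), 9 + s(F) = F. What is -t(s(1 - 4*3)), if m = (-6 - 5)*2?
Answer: -2666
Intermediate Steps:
m = -22 (m = -11*2 = -22)
s(F) = -9 + F
t(P) = (-23 + P)*(-22 + 2*P) (t(P) = (P - 23)*(P + (-22 + P)) = (-23 + P)*(-22 + 2*P))
-t(s(1 - 4*3)) = -(506 - 68*(-9 + (1 - 4*3)) + 2*(-9 + (1 - 4*3))²) = -(506 - 68*(-9 + (1 - 12)) + 2*(-9 + (1 - 12))²) = -(506 - 68*(-9 - 11) + 2*(-9 - 11)²) = -(506 - 68*(-20) + 2*(-20)²) = -(506 + 1360 + 2*400) = -(506 + 1360 + 800) = -1*2666 = -2666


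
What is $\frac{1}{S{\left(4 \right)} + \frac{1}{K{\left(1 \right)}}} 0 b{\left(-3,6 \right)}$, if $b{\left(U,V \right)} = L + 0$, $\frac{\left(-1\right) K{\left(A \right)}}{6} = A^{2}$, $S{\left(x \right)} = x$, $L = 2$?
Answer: $0$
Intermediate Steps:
$K{\left(A \right)} = - 6 A^{2}$
$b{\left(U,V \right)} = 2$ ($b{\left(U,V \right)} = 2 + 0 = 2$)
$\frac{1}{S{\left(4 \right)} + \frac{1}{K{\left(1 \right)}}} 0 b{\left(-3,6 \right)} = \frac{1}{4 + \frac{1}{\left(-6\right) 1^{2}}} \cdot 0 \cdot 2 = \frac{1}{4 + \frac{1}{\left(-6\right) 1}} \cdot 0 \cdot 2 = \frac{1}{4 + \frac{1}{-6}} \cdot 0 \cdot 2 = \frac{1}{4 - \frac{1}{6}} \cdot 0 \cdot 2 = \frac{1}{\frac{23}{6}} \cdot 0 \cdot 2 = \frac{6}{23} \cdot 0 \cdot 2 = 0 \cdot 2 = 0$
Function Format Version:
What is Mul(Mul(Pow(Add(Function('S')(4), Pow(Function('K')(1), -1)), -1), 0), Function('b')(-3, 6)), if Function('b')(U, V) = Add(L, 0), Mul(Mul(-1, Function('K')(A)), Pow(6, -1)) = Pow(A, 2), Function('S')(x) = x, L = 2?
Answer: 0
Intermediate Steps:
Function('K')(A) = Mul(-6, Pow(A, 2))
Function('b')(U, V) = 2 (Function('b')(U, V) = Add(2, 0) = 2)
Mul(Mul(Pow(Add(Function('S')(4), Pow(Function('K')(1), -1)), -1), 0), Function('b')(-3, 6)) = Mul(Mul(Pow(Add(4, Pow(Mul(-6, Pow(1, 2)), -1)), -1), 0), 2) = Mul(Mul(Pow(Add(4, Pow(Mul(-6, 1), -1)), -1), 0), 2) = Mul(Mul(Pow(Add(4, Pow(-6, -1)), -1), 0), 2) = Mul(Mul(Pow(Add(4, Rational(-1, 6)), -1), 0), 2) = Mul(Mul(Pow(Rational(23, 6), -1), 0), 2) = Mul(Mul(Rational(6, 23), 0), 2) = Mul(0, 2) = 0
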